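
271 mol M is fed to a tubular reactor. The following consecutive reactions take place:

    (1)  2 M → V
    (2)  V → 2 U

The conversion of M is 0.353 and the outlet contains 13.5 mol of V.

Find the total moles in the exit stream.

Conversion of M: M consumed = 2ξ₁ = 0.353 × 271 → ξ₁ = 47.83 mol.
V balance: n_V = 0 + 1ξ₁ − 1ξ₂ = 13.5 → ξ₂ = (1·47.83 − 13.5)/1 = 34.33 mol.
Outlet amounts (n = n₀ + Σ ν·ξ):
  M: 271 − 2(47.83) = 175.3
  V: 0 + 1(47.83) − 1(34.33) = 13.5
  U: 0 + 2(34.33) = 68.66
Total out = 175.3 + 13.5 + 68.66 = 257.5 mol.

258 mol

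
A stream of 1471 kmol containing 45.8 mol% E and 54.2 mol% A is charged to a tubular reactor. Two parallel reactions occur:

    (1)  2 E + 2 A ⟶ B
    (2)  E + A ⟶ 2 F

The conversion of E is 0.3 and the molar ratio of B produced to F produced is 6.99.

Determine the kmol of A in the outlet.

Conversion of E: E consumed = 0.3 × 673.7 = 202.1 kmol = 2ξ₁ + 1ξ₂.
Selectivity: 1ξ₁ / (2ξ₂) = 6.99 → ξ₁ = 13.98 ξ₂.
Substitute: (2·13.98 + 1) ξ₂ = 202.1 → ξ₂ = 6.979 kmol, ξ₁ = 97.57 kmol.
Outlet amounts (n = n₀ + Σ ν·ξ):
  E: 673.7 − 2(97.57) − 1(6.979) = 471.6
  A: 797.3 − 2(97.57) − 1(6.979) = 595.2
  B: 0 + 1(97.57) = 97.57
  F: 0 + 2(6.979) = 13.96

595 kmol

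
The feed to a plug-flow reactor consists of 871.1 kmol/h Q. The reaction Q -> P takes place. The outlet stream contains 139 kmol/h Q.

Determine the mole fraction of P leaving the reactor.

0.84

For Q: n = n₀ − 1ξ → 139 = 871.1 − 1ξ, giving ξ = 732.1 kmol/h.
Outlet amounts (n = n₀ + ν ξ):
  Q: 871.1 − 1(732.1) = 139
  P: 0 + 1(732.1) = 732.1
Total out = 871.1 kmol/h; y_P = 732.1 / 871.1 = 0.8404.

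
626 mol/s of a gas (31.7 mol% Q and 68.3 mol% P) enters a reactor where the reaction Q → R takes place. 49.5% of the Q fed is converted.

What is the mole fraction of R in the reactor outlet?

0.157

Q reacted = 0.495 × 198.4 = 98.23 mol/s; ν_Q = −1, so ξ = 98.23/1 = 98.23 mol/s.
Outlet amounts (n = n₀ + ν ξ):
  Q: 198.4 − 1(98.23) = 100.2
  R: 0 + 1(98.23) = 98.23
  P: 427.6 (inert)
Total out = 626 mol/s; y_R = 98.23 / 626 = 0.1569.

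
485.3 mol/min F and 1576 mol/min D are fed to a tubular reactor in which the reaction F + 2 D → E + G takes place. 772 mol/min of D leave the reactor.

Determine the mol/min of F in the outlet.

83.3 mol/min

For D: n = n₀ − 2ξ → 772 = 1576 − 2ξ, giving ξ = 402 mol/min.
Outlet amounts (n = n₀ + ν ξ):
  F: 485.3 − 1(402) = 83.3
  D: 1576 − 2(402) = 772
  E: 0 + 1(402) = 402
  G: 0 + 1(402) = 402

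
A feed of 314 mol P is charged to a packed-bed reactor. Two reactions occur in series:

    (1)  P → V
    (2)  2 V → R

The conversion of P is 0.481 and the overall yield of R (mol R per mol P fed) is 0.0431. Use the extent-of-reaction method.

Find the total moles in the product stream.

Conversion of P: P consumed = 1ξ₁ = 0.481 × 314 → ξ₁ = 151 mol.
Yield of R: 1ξ₂ / 314 = 0.0431 → ξ₂ = 13.53 mol.
Outlet amounts (n = n₀ + Σ ν·ξ):
  P: 314 − 1(151) = 163
  V: 0 + 1(151) − 2(13.53) = 124
  R: 0 + 1(13.53) = 13.53
Total out = 163 + 124 + 13.53 = 300.5 mol.

300 mol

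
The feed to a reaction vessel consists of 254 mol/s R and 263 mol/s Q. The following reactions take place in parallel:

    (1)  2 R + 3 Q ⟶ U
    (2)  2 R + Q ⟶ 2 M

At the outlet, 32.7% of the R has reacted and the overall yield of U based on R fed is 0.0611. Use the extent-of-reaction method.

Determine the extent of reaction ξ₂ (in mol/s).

Yield of U: 1ξ₁ / 254 = 0.0611 → ξ₁ = 15.52 mol/s.
Conversion of R: 2ξ₁ + 2ξ₂ = 0.327 × 254 = 83.06 → ξ₂ = 26.01 mol/s.
Outlet amounts (n = n₀ + Σ ν·ξ):
  R: 254 − 2(15.52) − 2(26.01) = 170.9
  Q: 263 − 3(15.52) − 1(26.01) = 190.4
  U: 0 + 1(15.52) = 15.52
  M: 0 + 2(26.01) = 52.02

ξ₂ = 26 mol/s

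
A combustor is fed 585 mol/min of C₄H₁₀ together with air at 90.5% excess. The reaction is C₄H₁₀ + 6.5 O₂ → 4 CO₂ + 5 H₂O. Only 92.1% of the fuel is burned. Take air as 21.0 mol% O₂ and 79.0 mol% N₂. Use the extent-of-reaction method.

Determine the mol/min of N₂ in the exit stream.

27300 mol/min

Stoichiometric O₂ = 6.5 × 585 = 3802 mol/min; O₂ fed = 3802 × 1.905 = 7244 mol/min.
N₂ fed = 7244 × 79/21 = 27250 mol/min.
Fuel reacted = 0.921 × 585 → ξ = 538.8 mol/min.
Outlet (n = n₀ + ν ξ):
  C₄H₁₀: 585 − 1(538.8) = 46.22
  O₂: 7244 − 6.5(538.8) = 3742
  N₂: 27250 (inert)
  CO₂: 0 + 4(538.8) = 2155
  H₂O: 0 + 5(538.8) = 2694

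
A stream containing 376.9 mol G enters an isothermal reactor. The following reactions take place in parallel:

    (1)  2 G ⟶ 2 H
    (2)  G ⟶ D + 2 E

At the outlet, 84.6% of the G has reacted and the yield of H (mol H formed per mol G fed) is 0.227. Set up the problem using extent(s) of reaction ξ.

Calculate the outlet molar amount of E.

467 mol

Yield of H: 2ξ₁ / 376.9 = 0.227 → ξ₁ = 42.78 mol.
Conversion of G: 2ξ₁ + 1ξ₂ = 0.846 × 376.9 = 318.9 → ξ₂ = 233.3 mol.
Outlet amounts (n = n₀ + Σ ν·ξ):
  G: 376.9 − 2(42.78) − 1(233.3) = 58.04
  H: 0 + 2(42.78) = 85.56
  D: 0 + 1(233.3) = 233.3
  E: 0 + 2(233.3) = 466.6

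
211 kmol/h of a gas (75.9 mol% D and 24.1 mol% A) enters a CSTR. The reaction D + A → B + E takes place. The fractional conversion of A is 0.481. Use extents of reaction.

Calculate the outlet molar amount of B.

24.5 kmol/h

A reacted = 0.481 × 50.85 = 24.46 kmol/h; ν_A = −1, so ξ = 24.46/1 = 24.46 kmol/h.
Outlet amounts (n = n₀ + ν ξ):
  D: 160.1 − 1(24.46) = 135.7
  A: 50.85 − 1(24.46) = 26.39
  B: 0 + 1(24.46) = 24.46
  E: 0 + 1(24.46) = 24.46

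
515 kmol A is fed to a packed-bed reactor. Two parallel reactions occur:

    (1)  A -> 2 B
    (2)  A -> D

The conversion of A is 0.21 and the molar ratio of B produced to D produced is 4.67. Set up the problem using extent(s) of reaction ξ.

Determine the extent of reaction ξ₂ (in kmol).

Conversion of A: A consumed = 0.21 × 515 = 108.1 kmol = 1ξ₁ + 1ξ₂.
Selectivity: 2ξ₁ / (1ξ₂) = 4.67 → ξ₁ = 2.335 ξ₂.
Substitute: (1·2.335 + 1) ξ₂ = 108.1 → ξ₂ = 32.43 kmol, ξ₁ = 75.72 kmol.
Outlet amounts (n = n₀ + Σ ν·ξ):
  A: 515 − 1(75.72) − 1(32.43) = 406.9
  B: 0 + 2(75.72) = 151.4
  D: 0 + 1(32.43) = 32.43

ξ₂ = 32.4 kmol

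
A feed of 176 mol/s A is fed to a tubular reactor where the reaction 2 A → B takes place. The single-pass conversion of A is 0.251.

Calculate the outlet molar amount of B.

A reacted = 0.251 × 176 = 44.18 mol/s; ν_A = −2, so ξ = 44.18/2 = 22.09 mol/s.
Outlet amounts (n = n₀ + ν ξ):
  A: 176 − 2(22.09) = 131.8
  B: 0 + 1(22.09) = 22.09

22.1 mol/s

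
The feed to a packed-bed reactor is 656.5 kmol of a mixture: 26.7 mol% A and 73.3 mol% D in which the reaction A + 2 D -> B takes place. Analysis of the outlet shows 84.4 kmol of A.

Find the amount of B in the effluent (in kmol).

For A: n = n₀ − 1ξ → 84.4 = 175.3 − 1ξ, giving ξ = 90.89 kmol.
Outlet amounts (n = n₀ + ν ξ):
  A: 175.3 − 1(90.89) = 84.4
  D: 481.2 − 2(90.89) = 299.4
  B: 0 + 1(90.89) = 90.89

90.9 kmol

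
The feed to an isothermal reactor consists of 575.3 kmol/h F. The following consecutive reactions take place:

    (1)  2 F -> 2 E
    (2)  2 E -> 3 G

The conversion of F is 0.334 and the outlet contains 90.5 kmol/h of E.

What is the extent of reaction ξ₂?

ξ₂ = 50.8 kmol/h

Conversion of F: F consumed = 2ξ₁ = 0.334 × 575.3 → ξ₁ = 96.08 kmol/h.
E balance: n_E = 0 + 2ξ₁ − 2ξ₂ = 90.5 → ξ₂ = (2·96.08 − 90.5)/2 = 50.83 kmol/h.
Outlet amounts (n = n₀ + Σ ν·ξ):
  F: 575.3 − 2(96.08) = 383.1
  E: 0 + 2(96.08) − 2(50.83) = 90.5
  G: 0 + 3(50.83) = 152.5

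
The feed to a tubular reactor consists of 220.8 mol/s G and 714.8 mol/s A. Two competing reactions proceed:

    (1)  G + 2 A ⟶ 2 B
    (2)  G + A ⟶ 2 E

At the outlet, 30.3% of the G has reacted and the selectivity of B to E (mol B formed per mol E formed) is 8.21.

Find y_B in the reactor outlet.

Conversion of G: G consumed = 0.303 × 220.8 = 66.9 mol/s = 1ξ₁ + 1ξ₂.
Selectivity: 2ξ₁ / (2ξ₂) = 8.21 → ξ₁ = 8.21 ξ₂.
Substitute: (1·8.21 + 1) ξ₂ = 66.9 → ξ₂ = 7.264 mol/s, ξ₁ = 59.64 mol/s.
Outlet amounts (n = n₀ + Σ ν·ξ):
  G: 220.8 − 1(59.64) − 1(7.264) = 153.9
  A: 714.8 − 2(59.64) − 1(7.264) = 588.3
  B: 0 + 2(59.64) = 119.3
  E: 0 + 2(7.264) = 14.53
Total out = 876 mol/s; y_B = 119.3 / 876 = 0.1362.

0.136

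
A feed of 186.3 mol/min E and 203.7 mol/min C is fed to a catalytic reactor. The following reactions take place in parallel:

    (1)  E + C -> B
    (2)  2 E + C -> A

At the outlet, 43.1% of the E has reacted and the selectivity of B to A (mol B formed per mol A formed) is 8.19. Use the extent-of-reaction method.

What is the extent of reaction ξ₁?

ξ₁ = 64.5 mol/min

Conversion of E: E consumed = 0.431 × 186.3 = 80.3 mol/min = 1ξ₁ + 2ξ₂.
Selectivity: 1ξ₁ / (1ξ₂) = 8.19 → ξ₁ = 8.19 ξ₂.
Substitute: (1·8.19 + 2) ξ₂ = 80.3 → ξ₂ = 7.88 mol/min, ξ₁ = 64.54 mol/min.
Outlet amounts (n = n₀ + Σ ν·ξ):
  E: 186.3 − 1(64.54) − 2(7.88) = 106
  C: 203.7 − 1(64.54) − 1(7.88) = 131.3
  B: 0 + 1(64.54) = 64.54
  A: 0 + 1(7.88) = 7.88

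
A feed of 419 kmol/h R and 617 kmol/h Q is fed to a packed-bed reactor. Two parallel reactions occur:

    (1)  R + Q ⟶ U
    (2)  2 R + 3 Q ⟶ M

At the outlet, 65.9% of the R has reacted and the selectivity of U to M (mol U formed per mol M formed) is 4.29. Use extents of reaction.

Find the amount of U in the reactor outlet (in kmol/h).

188 kmol/h

Conversion of R: R consumed = 0.659 × 419 = 276.1 kmol/h = 1ξ₁ + 2ξ₂.
Selectivity: 1ξ₁ / (1ξ₂) = 4.29 → ξ₁ = 4.29 ξ₂.
Substitute: (1·4.29 + 2) ξ₂ = 276.1 → ξ₂ = 43.9 kmol/h, ξ₁ = 188.3 kmol/h.
Outlet amounts (n = n₀ + Σ ν·ξ):
  R: 419 − 1(188.3) − 2(43.9) = 142.9
  Q: 617 − 1(188.3) − 3(43.9) = 297
  U: 0 + 1(188.3) = 188.3
  M: 0 + 1(43.9) = 43.9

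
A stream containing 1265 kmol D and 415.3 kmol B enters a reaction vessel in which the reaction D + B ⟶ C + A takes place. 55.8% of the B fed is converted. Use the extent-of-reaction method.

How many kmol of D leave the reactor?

B reacted = 0.558 × 415.3 = 231.7 kmol; ν_B = −1, so ξ = 231.7/1 = 231.7 kmol.
Outlet amounts (n = n₀ + ν ξ):
  D: 1265 − 1(231.7) = 1033
  B: 415.3 − 1(231.7) = 183.6
  C: 0 + 1(231.7) = 231.7
  A: 0 + 1(231.7) = 231.7

1030 kmol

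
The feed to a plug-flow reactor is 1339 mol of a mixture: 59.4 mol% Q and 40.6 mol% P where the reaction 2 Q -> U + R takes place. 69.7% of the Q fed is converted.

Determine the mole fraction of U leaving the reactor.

Q reacted = 0.697 × 795.4 = 554.4 mol; ν_Q = −2, so ξ = 554.4/2 = 277.2 mol.
Outlet amounts (n = n₀ + ν ξ):
  Q: 795.4 − 2(277.2) = 241
  U: 0 + 1(277.2) = 277.2
  R: 0 + 1(277.2) = 277.2
  P: 543.6 (inert)
Total out = 1339 mol; y_U = 277.2 / 1339 = 0.207.

0.207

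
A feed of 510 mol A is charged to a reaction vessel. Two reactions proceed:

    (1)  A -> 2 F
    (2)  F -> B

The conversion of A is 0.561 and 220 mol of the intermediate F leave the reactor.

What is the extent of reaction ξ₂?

ξ₂ = 352 mol

Conversion of A: A consumed = 1ξ₁ = 0.561 × 510 → ξ₁ = 286.1 mol.
F balance: n_F = 0 + 2ξ₁ − 1ξ₂ = 220 → ξ₂ = (2·286.1 − 220)/1 = 352.2 mol.
Outlet amounts (n = n₀ + Σ ν·ξ):
  A: 510 − 1(286.1) = 223.9
  F: 0 + 2(286.1) − 1(352.2) = 220
  B: 0 + 1(352.2) = 352.2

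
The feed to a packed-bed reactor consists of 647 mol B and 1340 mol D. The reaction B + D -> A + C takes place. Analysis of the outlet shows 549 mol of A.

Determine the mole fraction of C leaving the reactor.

0.276

For A: n = n₀ + 1ξ → 549 = 0 + 1ξ, giving ξ = 549 mol.
Outlet amounts (n = n₀ + ν ξ):
  B: 647 − 1(549) = 98
  D: 1340 − 1(549) = 791
  A: 0 + 1(549) = 549
  C: 0 + 1(549) = 549
Total out = 1987 mol; y_C = 549 / 1987 = 0.2763.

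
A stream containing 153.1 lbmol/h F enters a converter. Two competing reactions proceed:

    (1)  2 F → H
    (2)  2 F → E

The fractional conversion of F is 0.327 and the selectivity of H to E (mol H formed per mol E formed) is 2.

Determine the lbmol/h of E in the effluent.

8.34 lbmol/h

Conversion of F: F consumed = 0.327 × 153.1 = 50.06 lbmol/h = 2ξ₁ + 2ξ₂.
Selectivity: 1ξ₁ / (1ξ₂) = 2 → ξ₁ = 2 ξ₂.
Substitute: (2·2 + 2) ξ₂ = 50.06 → ξ₂ = 8.344 lbmol/h, ξ₁ = 16.69 lbmol/h.
Outlet amounts (n = n₀ + Σ ν·ξ):
  F: 153.1 − 2(16.69) − 2(8.344) = 103
  H: 0 + 1(16.69) = 16.69
  E: 0 + 1(8.344) = 8.344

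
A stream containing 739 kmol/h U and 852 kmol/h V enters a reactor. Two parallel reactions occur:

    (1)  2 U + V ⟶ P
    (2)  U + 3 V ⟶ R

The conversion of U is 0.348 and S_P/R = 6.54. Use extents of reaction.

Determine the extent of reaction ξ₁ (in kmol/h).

Conversion of U: U consumed = 0.348 × 739 = 257.2 kmol/h = 2ξ₁ + 1ξ₂.
Selectivity: 1ξ₁ / (1ξ₂) = 6.54 → ξ₁ = 6.54 ξ₂.
Substitute: (2·6.54 + 1) ξ₂ = 257.2 → ξ₂ = 18.27 kmol/h, ξ₁ = 119.5 kmol/h.
Outlet amounts (n = n₀ + Σ ν·ξ):
  U: 739 − 2(119.5) − 1(18.27) = 481.8
  V: 852 − 1(119.5) − 3(18.27) = 677.8
  P: 0 + 1(119.5) = 119.5
  R: 0 + 1(18.27) = 18.27

ξ₁ = 119 kmol/h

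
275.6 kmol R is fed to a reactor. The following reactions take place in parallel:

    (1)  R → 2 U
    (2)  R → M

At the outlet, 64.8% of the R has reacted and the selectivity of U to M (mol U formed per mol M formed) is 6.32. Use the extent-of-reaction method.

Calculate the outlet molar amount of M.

Conversion of R: R consumed = 0.648 × 275.6 = 178.6 kmol = 1ξ₁ + 1ξ₂.
Selectivity: 2ξ₁ / (1ξ₂) = 6.32 → ξ₁ = 3.16 ξ₂.
Substitute: (1·3.16 + 1) ξ₂ = 178.6 → ξ₂ = 42.93 kmol, ξ₁ = 135.7 kmol.
Outlet amounts (n = n₀ + Σ ν·ξ):
  R: 275.6 − 1(135.7) − 1(42.93) = 97.01
  U: 0 + 2(135.7) = 271.3
  M: 0 + 1(42.93) = 42.93

42.9 kmol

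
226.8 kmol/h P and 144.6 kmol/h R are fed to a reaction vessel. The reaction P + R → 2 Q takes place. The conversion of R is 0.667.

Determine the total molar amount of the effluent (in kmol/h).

R reacted = 0.667 × 144.6 = 96.45 kmol/h; ν_R = −1, so ξ = 96.45/1 = 96.45 kmol/h.
Outlet amounts (n = n₀ + ν ξ):
  P: 226.8 − 1(96.45) = 130.4
  R: 144.6 − 1(96.45) = 48.15
  Q: 0 + 2(96.45) = 192.9
Total out = 130.4 + 48.15 + 192.9 = 371.4 kmol/h.

371 kmol/h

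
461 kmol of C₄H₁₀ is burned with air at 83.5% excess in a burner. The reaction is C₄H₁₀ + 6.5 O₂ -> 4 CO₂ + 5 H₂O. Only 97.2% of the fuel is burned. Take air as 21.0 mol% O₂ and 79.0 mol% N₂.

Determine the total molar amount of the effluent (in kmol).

Stoichiometric O₂ = 6.5 × 461 = 2996 kmol; O₂ fed = 2996 × 1.835 = 5499 kmol.
N₂ fed = 5499 × 79/21 = 20690 kmol.
Fuel reacted = 0.972 × 461 → ξ = 448.1 kmol.
Outlet (n = n₀ + ν ξ):
  C₄H₁₀: 461 − 1(448.1) = 12.91
  O₂: 5499 − 6.5(448.1) = 2586
  N₂: 20690 (inert)
  CO₂: 0 + 4(448.1) = 1792
  H₂O: 0 + 5(448.1) = 2240
Total out = 12.91 + 2586 + 20690 + 1792 + 2240 = 27320 kmol.

27300 kmol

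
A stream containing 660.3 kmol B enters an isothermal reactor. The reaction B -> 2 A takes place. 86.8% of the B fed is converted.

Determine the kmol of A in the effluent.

B reacted = 0.868 × 660.3 = 573.1 kmol; ν_B = −1, so ξ = 573.1/1 = 573.1 kmol.
Outlet amounts (n = n₀ + ν ξ):
  B: 660.3 − 1(573.1) = 87.16
  A: 0 + 2(573.1) = 1146

1150 kmol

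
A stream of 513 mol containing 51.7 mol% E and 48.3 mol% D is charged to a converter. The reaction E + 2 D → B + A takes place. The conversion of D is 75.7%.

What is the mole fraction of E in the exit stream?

0.409

D reacted = 0.757 × 247.8 = 187.6 mol; ν_D = −2, so ξ = 187.6/2 = 93.78 mol.
Outlet amounts (n = n₀ + ν ξ):
  E: 265.2 − 1(93.78) = 171.4
  D: 247.8 − 2(93.78) = 60.21
  B: 0 + 1(93.78) = 93.78
  A: 0 + 1(93.78) = 93.78
Total out = 419.2 mol; y_E = 171.4 / 419.2 = 0.4089.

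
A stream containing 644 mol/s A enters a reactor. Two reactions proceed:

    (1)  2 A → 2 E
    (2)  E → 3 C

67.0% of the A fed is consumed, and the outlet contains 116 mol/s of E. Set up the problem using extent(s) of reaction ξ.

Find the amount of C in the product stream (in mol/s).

946 mol/s

Conversion of A: A consumed = 2ξ₁ = 0.67 × 644 → ξ₁ = 215.7 mol/s.
E balance: n_E = 0 + 2ξ₁ − 1ξ₂ = 116 → ξ₂ = (2·215.7 − 116)/1 = 315.5 mol/s.
Outlet amounts (n = n₀ + Σ ν·ξ):
  A: 644 − 2(215.7) = 212.5
  E: 0 + 2(215.7) − 1(315.5) = 116
  C: 0 + 3(315.5) = 946.4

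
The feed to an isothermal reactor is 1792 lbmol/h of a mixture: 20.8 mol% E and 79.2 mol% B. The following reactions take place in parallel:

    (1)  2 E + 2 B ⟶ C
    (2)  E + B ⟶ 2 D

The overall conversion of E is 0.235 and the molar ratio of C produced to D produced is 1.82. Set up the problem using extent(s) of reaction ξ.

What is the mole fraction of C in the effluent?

Conversion of E: E consumed = 0.235 × 372.7 = 87.59 lbmol/h = 2ξ₁ + 1ξ₂.
Selectivity: 1ξ₁ / (2ξ₂) = 1.82 → ξ₁ = 3.64 ξ₂.
Substitute: (2·3.64 + 1) ξ₂ = 87.59 → ξ₂ = 10.58 lbmol/h, ξ₁ = 38.51 lbmol/h.
Outlet amounts (n = n₀ + Σ ν·ξ):
  E: 372.7 − 2(38.51) − 1(10.58) = 285.1
  B: 1419 − 2(38.51) − 1(10.58) = 1332
  C: 0 + 1(38.51) = 38.51
  D: 0 + 2(10.58) = 21.16
Total out = 1676 lbmol/h; y_C = 38.51 / 1676 = 0.02297.

0.023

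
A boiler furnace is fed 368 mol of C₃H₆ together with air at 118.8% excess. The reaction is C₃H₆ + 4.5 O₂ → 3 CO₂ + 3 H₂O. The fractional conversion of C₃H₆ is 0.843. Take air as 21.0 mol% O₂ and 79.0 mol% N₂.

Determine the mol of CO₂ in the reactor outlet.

931 mol

Stoichiometric O₂ = 4.5 × 368 = 1656 mol; O₂ fed = 1656 × 2.188 = 3623 mol.
N₂ fed = 3623 × 79/21 = 13630 mol.
Fuel reacted = 0.843 × 368 → ξ = 310.2 mol.
Outlet (n = n₀ + ν ξ):
  C₃H₆: 368 − 1(310.2) = 57.78
  O₂: 3623 − 4.5(310.2) = 2227
  N₂: 13630 (inert)
  CO₂: 0 + 3(310.2) = 930.7
  H₂O: 0 + 3(310.2) = 930.7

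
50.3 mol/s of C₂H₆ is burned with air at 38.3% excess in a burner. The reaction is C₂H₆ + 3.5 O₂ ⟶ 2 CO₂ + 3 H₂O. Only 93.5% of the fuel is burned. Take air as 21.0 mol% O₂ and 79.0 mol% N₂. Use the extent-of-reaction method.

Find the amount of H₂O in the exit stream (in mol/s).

141 mol/s

Stoichiometric O₂ = 3.5 × 50.3 = 176 mol/s; O₂ fed = 176 × 1.383 = 243.5 mol/s.
N₂ fed = 243.5 × 79/21 = 915.9 mol/s.
Fuel reacted = 0.935 × 50.3 → ξ = 47.03 mol/s.
Outlet (n = n₀ + ν ξ):
  C₂H₆: 50.3 − 1(47.03) = 3.269
  O₂: 243.5 − 3.5(47.03) = 78.87
  N₂: 915.9 (inert)
  CO₂: 0 + 2(47.03) = 94.06
  H₂O: 0 + 3(47.03) = 141.1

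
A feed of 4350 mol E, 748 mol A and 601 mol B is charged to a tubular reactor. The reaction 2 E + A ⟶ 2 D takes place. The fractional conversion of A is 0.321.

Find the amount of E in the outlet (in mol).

A reacted = 0.321 × 748 = 240.1 mol; ν_A = −1, so ξ = 240.1/1 = 240.1 mol.
Outlet amounts (n = n₀ + ν ξ):
  E: 4350 − 2(240.1) = 3870
  A: 748 − 1(240.1) = 507.9
  D: 0 + 2(240.1) = 480.2
  B: 601 (inert)

3870 mol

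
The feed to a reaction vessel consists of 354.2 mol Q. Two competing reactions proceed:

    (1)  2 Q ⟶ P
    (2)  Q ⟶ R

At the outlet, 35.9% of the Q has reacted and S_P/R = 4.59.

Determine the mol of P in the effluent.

57.3 mol

Conversion of Q: Q consumed = 0.359 × 354.2 = 127.2 mol = 2ξ₁ + 1ξ₂.
Selectivity: 1ξ₁ / (1ξ₂) = 4.59 → ξ₁ = 4.59 ξ₂.
Substitute: (2·4.59 + 1) ξ₂ = 127.2 → ξ₂ = 12.49 mol, ξ₁ = 57.33 mol.
Outlet amounts (n = n₀ + Σ ν·ξ):
  Q: 354.2 − 2(57.33) − 1(12.49) = 227
  P: 0 + 1(57.33) = 57.33
  R: 0 + 1(12.49) = 12.49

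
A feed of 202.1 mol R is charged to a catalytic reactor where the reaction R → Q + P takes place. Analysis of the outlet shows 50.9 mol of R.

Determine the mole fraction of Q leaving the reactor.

For R: n = n₀ − 1ξ → 50.9 = 202.1 − 1ξ, giving ξ = 151.2 mol.
Outlet amounts (n = n₀ + ν ξ):
  R: 202.1 − 1(151.2) = 50.9
  Q: 0 + 1(151.2) = 151.2
  P: 0 + 1(151.2) = 151.2
Total out = 353.3 mol; y_Q = 151.2 / 353.3 = 0.428.

0.428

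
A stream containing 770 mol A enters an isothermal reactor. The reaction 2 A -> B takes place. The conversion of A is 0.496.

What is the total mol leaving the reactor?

579 mol

A reacted = 0.496 × 770 = 381.9 mol; ν_A = −2, so ξ = 381.9/2 = 191 mol.
Outlet amounts (n = n₀ + ν ξ):
  A: 770 − 2(191) = 388.1
  B: 0 + 1(191) = 191
Total out = 388.1 + 191 = 579 mol.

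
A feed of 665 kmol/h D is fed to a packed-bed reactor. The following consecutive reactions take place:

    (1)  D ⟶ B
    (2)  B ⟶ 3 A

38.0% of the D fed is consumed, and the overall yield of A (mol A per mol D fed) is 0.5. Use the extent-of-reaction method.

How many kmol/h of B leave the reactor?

142 kmol/h

Conversion of D: D consumed = 1ξ₁ = 0.38 × 665 → ξ₁ = 252.7 kmol/h.
Yield of A: 3ξ₂ / 665 = 0.5 → ξ₂ = 110.8 kmol/h.
Outlet amounts (n = n₀ + Σ ν·ξ):
  D: 665 − 1(252.7) = 412.3
  B: 0 + 1(252.7) − 1(110.8) = 141.9
  A: 0 + 3(110.8) = 332.5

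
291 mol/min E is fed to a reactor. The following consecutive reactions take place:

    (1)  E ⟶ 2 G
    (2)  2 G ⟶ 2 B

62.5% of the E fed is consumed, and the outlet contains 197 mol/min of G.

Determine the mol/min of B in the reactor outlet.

Conversion of E: E consumed = 1ξ₁ = 0.625 × 291 → ξ₁ = 181.9 mol/min.
G balance: n_G = 0 + 2ξ₁ − 2ξ₂ = 197 → ξ₂ = (2·181.9 − 197)/2 = 83.38 mol/min.
Outlet amounts (n = n₀ + Σ ν·ξ):
  E: 291 − 1(181.9) = 109.1
  G: 0 + 2(181.9) − 2(83.38) = 197
  B: 0 + 2(83.38) = 166.8

167 mol/min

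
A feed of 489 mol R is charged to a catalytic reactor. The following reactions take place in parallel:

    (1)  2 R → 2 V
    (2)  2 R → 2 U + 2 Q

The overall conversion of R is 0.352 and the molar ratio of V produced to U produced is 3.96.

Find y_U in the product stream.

0.0663

Conversion of R: R consumed = 0.352 × 489 = 172.1 mol = 2ξ₁ + 2ξ₂.
Selectivity: 2ξ₁ / (2ξ₂) = 3.96 → ξ₁ = 3.96 ξ₂.
Substitute: (2·3.96 + 2) ξ₂ = 172.1 → ξ₂ = 17.35 mol, ξ₁ = 68.71 mol.
Outlet amounts (n = n₀ + Σ ν·ξ):
  R: 489 − 2(68.71) − 2(17.35) = 316.9
  V: 0 + 2(68.71) = 137.4
  U: 0 + 2(17.35) = 34.7
  Q: 0 + 2(17.35) = 34.7
Total out = 523.7 mol; y_U = 34.7 / 523.7 = 0.06627.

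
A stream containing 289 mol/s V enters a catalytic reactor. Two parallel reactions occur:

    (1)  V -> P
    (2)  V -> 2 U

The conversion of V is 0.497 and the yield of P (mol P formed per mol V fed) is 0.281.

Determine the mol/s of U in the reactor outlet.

125 mol/s

Yield of P: 1ξ₁ / 289 = 0.281 → ξ₁ = 81.21 mol/s.
Conversion of V: 1ξ₁ + 1ξ₂ = 0.497 × 289 = 143.6 → ξ₂ = 62.42 mol/s.
Outlet amounts (n = n₀ + Σ ν·ξ):
  V: 289 − 1(81.21) − 1(62.42) = 145.4
  P: 0 + 1(81.21) = 81.21
  U: 0 + 2(62.42) = 124.8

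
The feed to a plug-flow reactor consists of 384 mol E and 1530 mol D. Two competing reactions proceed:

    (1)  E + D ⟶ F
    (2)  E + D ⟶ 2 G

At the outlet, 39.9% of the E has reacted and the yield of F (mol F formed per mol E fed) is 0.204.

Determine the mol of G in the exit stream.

150 mol

Yield of F: 1ξ₁ / 384 = 0.204 → ξ₁ = 78.34 mol.
Conversion of E: 1ξ₁ + 1ξ₂ = 0.399 × 384 = 153.2 → ξ₂ = 74.88 mol.
Outlet amounts (n = n₀ + Σ ν·ξ):
  E: 384 − 1(78.34) − 1(74.88) = 230.8
  D: 1530 − 1(78.34) − 1(74.88) = 1377
  F: 0 + 1(78.34) = 78.34
  G: 0 + 2(74.88) = 149.8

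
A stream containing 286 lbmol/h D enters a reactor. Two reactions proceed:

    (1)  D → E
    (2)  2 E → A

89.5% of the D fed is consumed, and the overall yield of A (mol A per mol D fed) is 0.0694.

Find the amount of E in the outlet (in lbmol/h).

216 lbmol/h

Conversion of D: D consumed = 1ξ₁ = 0.895 × 286 → ξ₁ = 256 lbmol/h.
Yield of A: 1ξ₂ / 286 = 0.0694 → ξ₂ = 19.85 lbmol/h.
Outlet amounts (n = n₀ + Σ ν·ξ):
  D: 286 − 1(256) = 30.03
  E: 0 + 1(256) − 2(19.85) = 216.3
  A: 0 + 1(19.85) = 19.85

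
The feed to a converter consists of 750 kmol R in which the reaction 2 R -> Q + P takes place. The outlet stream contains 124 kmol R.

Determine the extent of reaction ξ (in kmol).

For R: n = n₀ − 2ξ → 124 = 750 − 2ξ, giving ξ = 313 kmol.
Outlet amounts (n = n₀ + ν ξ):
  R: 750 − 2(313) = 124
  Q: 0 + 1(313) = 313
  P: 0 + 1(313) = 313

ξ = 313 kmol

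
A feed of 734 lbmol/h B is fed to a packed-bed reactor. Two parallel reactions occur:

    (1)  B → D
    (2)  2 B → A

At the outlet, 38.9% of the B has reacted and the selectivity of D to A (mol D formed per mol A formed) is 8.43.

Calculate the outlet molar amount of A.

27.4 lbmol/h

Conversion of B: B consumed = 0.389 × 734 = 285.5 lbmol/h = 1ξ₁ + 2ξ₂.
Selectivity: 1ξ₁ / (1ξ₂) = 8.43 → ξ₁ = 8.43 ξ₂.
Substitute: (1·8.43 + 2) ξ₂ = 285.5 → ξ₂ = 27.38 lbmol/h, ξ₁ = 230.8 lbmol/h.
Outlet amounts (n = n₀ + Σ ν·ξ):
  B: 734 − 1(230.8) − 2(27.38) = 448.5
  D: 0 + 1(230.8) = 230.8
  A: 0 + 1(27.38) = 27.38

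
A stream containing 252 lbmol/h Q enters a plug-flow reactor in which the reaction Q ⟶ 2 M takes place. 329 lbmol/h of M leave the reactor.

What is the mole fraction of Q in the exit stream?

0.21

For M: n = n₀ + 2ξ → 329 = 0 + 2ξ, giving ξ = 164.5 lbmol/h.
Outlet amounts (n = n₀ + ν ξ):
  Q: 252 − 1(164.5) = 87.5
  M: 0 + 2(164.5) = 329
Total out = 416.5 lbmol/h; y_Q = 87.5 / 416.5 = 0.2101.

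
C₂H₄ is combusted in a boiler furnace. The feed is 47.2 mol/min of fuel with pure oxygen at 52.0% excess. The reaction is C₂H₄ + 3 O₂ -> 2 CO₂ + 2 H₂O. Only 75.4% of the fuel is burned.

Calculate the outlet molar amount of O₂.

Stoichiometric O₂ = 3 × 47.2 = 141.6 mol/min; O₂ fed = 141.6 × 1.520 = 215.2 mol/min.
Fuel reacted = 0.754 × 47.2 → ξ = 35.59 mol/min.
Outlet (n = n₀ + ν ξ):
  C₂H₄: 47.2 − 1(35.59) = 11.61
  O₂: 215.2 − 3(35.59) = 108.5
  CO₂: 0 + 2(35.59) = 71.18
  H₂O: 0 + 2(35.59) = 71.18

108 mol/min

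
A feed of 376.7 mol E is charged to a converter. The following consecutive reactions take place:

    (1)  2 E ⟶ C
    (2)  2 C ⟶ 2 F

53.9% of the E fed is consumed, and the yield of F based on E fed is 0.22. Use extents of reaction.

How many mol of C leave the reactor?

Conversion of E: E consumed = 2ξ₁ = 0.539 × 376.7 → ξ₁ = 101.5 mol.
Yield of F: 2ξ₂ / 376.7 = 0.22 → ξ₂ = 41.44 mol.
Outlet amounts (n = n₀ + Σ ν·ξ):
  E: 376.7 − 2(101.5) = 173.7
  C: 0 + 1(101.5) − 2(41.44) = 18.65
  F: 0 + 2(41.44) = 82.87

18.6 mol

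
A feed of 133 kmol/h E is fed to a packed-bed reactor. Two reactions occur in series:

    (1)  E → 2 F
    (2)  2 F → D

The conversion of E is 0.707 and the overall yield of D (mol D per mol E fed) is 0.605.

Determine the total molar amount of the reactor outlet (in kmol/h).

Conversion of E: E consumed = 1ξ₁ = 0.707 × 133 → ξ₁ = 94.03 kmol/h.
Yield of D: 1ξ₂ / 133 = 0.605 → ξ₂ = 80.47 kmol/h.
Outlet amounts (n = n₀ + Σ ν·ξ):
  E: 133 − 1(94.03) = 38.97
  F: 0 + 2(94.03) − 2(80.47) = 27.13
  D: 0 + 1(80.47) = 80.47
Total out = 38.97 + 27.13 + 80.47 = 146.6 kmol/h.

147 kmol/h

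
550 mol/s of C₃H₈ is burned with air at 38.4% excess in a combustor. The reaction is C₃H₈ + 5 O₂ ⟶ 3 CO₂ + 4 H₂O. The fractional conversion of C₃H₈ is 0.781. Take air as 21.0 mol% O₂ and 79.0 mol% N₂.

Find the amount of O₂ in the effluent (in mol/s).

1660 mol/s

Stoichiometric O₂ = 5 × 550 = 2750 mol/s; O₂ fed = 2750 × 1.384 = 3806 mol/s.
N₂ fed = 3806 × 79/21 = 14320 mol/s.
Fuel reacted = 0.781 × 550 → ξ = 429.6 mol/s.
Outlet (n = n₀ + ν ξ):
  C₃H₈: 550 − 1(429.6) = 120.4
  O₂: 3806 − 5(429.6) = 1658
  N₂: 14320 (inert)
  CO₂: 0 + 3(429.6) = 1289
  H₂O: 0 + 4(429.6) = 1718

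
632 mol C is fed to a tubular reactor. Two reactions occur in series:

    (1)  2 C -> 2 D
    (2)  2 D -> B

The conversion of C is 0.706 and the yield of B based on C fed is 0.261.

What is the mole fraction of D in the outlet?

0.249

Conversion of C: C consumed = 2ξ₁ = 0.706 × 632 → ξ₁ = 223.1 mol.
Yield of B: 1ξ₂ / 632 = 0.261 → ξ₂ = 165 mol.
Outlet amounts (n = n₀ + Σ ν·ξ):
  C: 632 − 2(223.1) = 185.8
  D: 0 + 2(223.1) − 2(165) = 116.3
  B: 0 + 1(165) = 165
Total out = 467 mol; y_D = 116.3 / 467 = 0.249.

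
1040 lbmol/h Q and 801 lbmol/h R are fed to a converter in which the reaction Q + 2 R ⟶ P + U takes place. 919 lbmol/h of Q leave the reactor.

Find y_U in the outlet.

For Q: n = n₀ − 1ξ → 919 = 1040 − 1ξ, giving ξ = 121 lbmol/h.
Outlet amounts (n = n₀ + ν ξ):
  Q: 1040 − 1(121) = 919
  R: 801 − 2(121) = 559
  P: 0 + 1(121) = 121
  U: 0 + 1(121) = 121
Total out = 1720 lbmol/h; y_U = 121 / 1720 = 0.07035.

0.0703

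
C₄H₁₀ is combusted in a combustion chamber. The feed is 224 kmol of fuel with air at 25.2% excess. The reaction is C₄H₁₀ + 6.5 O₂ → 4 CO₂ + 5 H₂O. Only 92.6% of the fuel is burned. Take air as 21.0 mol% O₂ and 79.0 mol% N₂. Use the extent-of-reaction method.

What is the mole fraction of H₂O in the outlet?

0.113

Stoichiometric O₂ = 6.5 × 224 = 1456 kmol; O₂ fed = 1456 × 1.252 = 1823 kmol.
N₂ fed = 1823 × 79/21 = 6858 kmol.
Fuel reacted = 0.926 × 224 → ξ = 207.4 kmol.
Outlet (n = n₀ + ν ξ):
  C₄H₁₀: 224 − 1(207.4) = 16.58
  O₂: 1823 − 6.5(207.4) = 474.7
  N₂: 6858 (inert)
  CO₂: 0 + 4(207.4) = 829.7
  H₂O: 0 + 5(207.4) = 1037
Total out = 9216 kmol; y_H₂O = 1037 / 9216 = 0.1125.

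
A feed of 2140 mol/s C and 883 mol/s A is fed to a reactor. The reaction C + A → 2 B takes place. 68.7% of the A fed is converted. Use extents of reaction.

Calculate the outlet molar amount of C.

A reacted = 0.687 × 883 = 606.6 mol/s; ν_A = −1, so ξ = 606.6/1 = 606.6 mol/s.
Outlet amounts (n = n₀ + ν ξ):
  C: 2140 − 1(606.6) = 1533
  A: 883 − 1(606.6) = 276.4
  B: 0 + 2(606.6) = 1213

1530 mol/s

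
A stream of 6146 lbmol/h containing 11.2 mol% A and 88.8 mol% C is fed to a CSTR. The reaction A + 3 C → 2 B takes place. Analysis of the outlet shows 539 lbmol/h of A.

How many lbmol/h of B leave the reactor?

299 lbmol/h

For A: n = n₀ − 1ξ → 539 = 688.4 − 1ξ, giving ξ = 149.4 lbmol/h.
Outlet amounts (n = n₀ + ν ξ):
  A: 688.4 − 1(149.4) = 539
  C: 5458 − 3(149.4) = 5010
  B: 0 + 2(149.4) = 298.7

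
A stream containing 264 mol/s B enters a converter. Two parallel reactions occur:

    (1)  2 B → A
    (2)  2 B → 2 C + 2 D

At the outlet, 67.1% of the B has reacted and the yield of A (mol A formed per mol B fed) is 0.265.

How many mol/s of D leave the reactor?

Yield of A: 1ξ₁ / 264 = 0.265 → ξ₁ = 69.96 mol/s.
Conversion of B: 2ξ₁ + 2ξ₂ = 0.671 × 264 = 177.1 → ξ₂ = 18.61 mol/s.
Outlet amounts (n = n₀ + Σ ν·ξ):
  B: 264 − 2(69.96) − 2(18.61) = 86.86
  A: 0 + 1(69.96) = 69.96
  C: 0 + 2(18.61) = 37.22
  D: 0 + 2(18.61) = 37.22

37.2 mol/s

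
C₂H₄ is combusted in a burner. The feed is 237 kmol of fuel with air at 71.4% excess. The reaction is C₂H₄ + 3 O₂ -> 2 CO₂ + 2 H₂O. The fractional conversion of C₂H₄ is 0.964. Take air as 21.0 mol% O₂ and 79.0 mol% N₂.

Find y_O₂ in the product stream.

0.0883

Stoichiometric O₂ = 3 × 237 = 711 kmol; O₂ fed = 711 × 1.714 = 1219 kmol.
N₂ fed = 1219 × 79/21 = 4584 kmol.
Fuel reacted = 0.964 × 237 → ξ = 228.5 kmol.
Outlet (n = n₀ + ν ξ):
  C₂H₄: 237 − 1(228.5) = 8.532
  O₂: 1219 − 3(228.5) = 533.2
  N₂: 4584 (inert)
  CO₂: 0 + 2(228.5) = 456.9
  H₂O: 0 + 2(228.5) = 456.9
Total out = 6040 kmol; y_O₂ = 533.2 / 6040 = 0.08828.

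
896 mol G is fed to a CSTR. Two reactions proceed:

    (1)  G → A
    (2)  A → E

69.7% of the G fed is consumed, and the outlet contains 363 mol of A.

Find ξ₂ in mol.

Conversion of G: G consumed = 1ξ₁ = 0.697 × 896 → ξ₁ = 624.5 mol.
A balance: n_A = 0 + 1ξ₁ − 1ξ₂ = 363 → ξ₂ = (1·624.5 − 363)/1 = 261.5 mol.
Outlet amounts (n = n₀ + Σ ν·ξ):
  G: 896 − 1(624.5) = 271.5
  A: 0 + 1(624.5) − 1(261.5) = 363
  E: 0 + 1(261.5) = 261.5

ξ₂ = 262 mol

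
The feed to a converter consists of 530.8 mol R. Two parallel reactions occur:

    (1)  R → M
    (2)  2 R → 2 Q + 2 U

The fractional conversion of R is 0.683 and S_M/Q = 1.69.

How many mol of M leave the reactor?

Conversion of R: R consumed = 0.683 × 530.8 = 362.5 mol = 1ξ₁ + 2ξ₂.
Selectivity: 1ξ₁ / (2ξ₂) = 1.69 → ξ₁ = 3.38 ξ₂.
Substitute: (1·3.38 + 2) ξ₂ = 362.5 → ξ₂ = 67.39 mol, ξ₁ = 227.8 mol.
Outlet amounts (n = n₀ + Σ ν·ξ):
  R: 530.8 − 1(227.8) − 2(67.39) = 168.3
  M: 0 + 1(227.8) = 227.8
  Q: 0 + 2(67.39) = 134.8
  U: 0 + 2(67.39) = 134.8

228 mol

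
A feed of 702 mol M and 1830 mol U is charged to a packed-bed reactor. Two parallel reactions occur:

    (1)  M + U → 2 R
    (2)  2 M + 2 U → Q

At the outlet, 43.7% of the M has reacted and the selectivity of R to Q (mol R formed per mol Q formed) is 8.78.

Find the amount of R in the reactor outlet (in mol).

Conversion of M: M consumed = 0.437 × 702 = 306.8 mol = 1ξ₁ + 2ξ₂.
Selectivity: 2ξ₁ / (1ξ₂) = 8.78 → ξ₁ = 4.39 ξ₂.
Substitute: (1·4.39 + 2) ξ₂ = 306.8 → ξ₂ = 48.01 mol, ξ₁ = 210.8 mol.
Outlet amounts (n = n₀ + Σ ν·ξ):
  M: 702 − 1(210.8) − 2(48.01) = 395.2
  U: 1830 − 1(210.8) − 2(48.01) = 1523
  R: 0 + 2(210.8) = 421.5
  Q: 0 + 1(48.01) = 48.01

422 mol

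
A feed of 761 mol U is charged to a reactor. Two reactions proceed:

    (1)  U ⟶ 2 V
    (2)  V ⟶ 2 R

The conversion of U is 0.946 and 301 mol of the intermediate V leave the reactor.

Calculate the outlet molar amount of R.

Conversion of U: U consumed = 1ξ₁ = 0.946 × 761 → ξ₁ = 719.9 mol.
V balance: n_V = 0 + 2ξ₁ − 1ξ₂ = 301 → ξ₂ = (2·719.9 − 301)/1 = 1139 mol.
Outlet amounts (n = n₀ + Σ ν·ξ):
  U: 761 − 1(719.9) = 41.09
  V: 0 + 2(719.9) − 1(1139) = 301
  R: 0 + 2(1139) = 2278

2280 mol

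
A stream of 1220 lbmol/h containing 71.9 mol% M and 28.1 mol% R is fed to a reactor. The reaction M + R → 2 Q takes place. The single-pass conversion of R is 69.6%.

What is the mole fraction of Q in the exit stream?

R reacted = 0.696 × 342.8 = 238.6 lbmol/h; ν_R = −1, so ξ = 238.6/1 = 238.6 lbmol/h.
Outlet amounts (n = n₀ + ν ξ):
  M: 877.2 − 1(238.6) = 638.6
  R: 342.8 − 1(238.6) = 104.2
  Q: 0 + 2(238.6) = 477.2
Total out = 1220 lbmol/h; y_Q = 477.2 / 1220 = 0.3912.

0.391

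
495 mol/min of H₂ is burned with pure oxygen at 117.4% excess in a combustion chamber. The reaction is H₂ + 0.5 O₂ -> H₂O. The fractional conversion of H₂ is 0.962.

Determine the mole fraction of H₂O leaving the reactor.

Stoichiometric O₂ = 0.5 × 495 = 247.5 mol/min; O₂ fed = 247.5 × 2.174 = 538.1 mol/min.
Fuel reacted = 0.962 × 495 → ξ = 476.2 mol/min.
Outlet (n = n₀ + ν ξ):
  H₂: 495 − 1(476.2) = 18.81
  O₂: 538.1 − 0.5(476.2) = 300
  H₂O: 0 + 1(476.2) = 476.2
Total out = 795 mol/min; y_H₂O = 476.2 / 795 = 0.599.

0.599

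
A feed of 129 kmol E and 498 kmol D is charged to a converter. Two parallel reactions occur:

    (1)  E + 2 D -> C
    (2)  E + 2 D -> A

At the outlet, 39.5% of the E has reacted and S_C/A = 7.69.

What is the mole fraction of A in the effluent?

0.0112

Conversion of E: E consumed = 0.395 × 129 = 50.96 kmol = 1ξ₁ + 1ξ₂.
Selectivity: 1ξ₁ / (1ξ₂) = 7.69 → ξ₁ = 7.69 ξ₂.
Substitute: (1·7.69 + 1) ξ₂ = 50.96 → ξ₂ = 5.864 kmol, ξ₁ = 45.09 kmol.
Outlet amounts (n = n₀ + Σ ν·ξ):
  E: 129 − 1(45.09) − 1(5.864) = 78.05
  D: 498 − 2(45.09) − 2(5.864) = 396.1
  C: 0 + 1(45.09) = 45.09
  A: 0 + 1(5.864) = 5.864
Total out = 525.1 kmol; y_A = 5.864 / 525.1 = 0.01117.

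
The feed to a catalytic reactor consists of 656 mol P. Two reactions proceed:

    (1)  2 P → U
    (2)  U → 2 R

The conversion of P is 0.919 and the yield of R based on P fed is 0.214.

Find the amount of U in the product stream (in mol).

Conversion of P: P consumed = 2ξ₁ = 0.919 × 656 → ξ₁ = 301.4 mol.
Yield of R: 2ξ₂ / 656 = 0.214 → ξ₂ = 70.19 mol.
Outlet amounts (n = n₀ + Σ ν·ξ):
  P: 656 − 2(301.4) = 53.14
  U: 0 + 1(301.4) − 1(70.19) = 231.2
  R: 0 + 2(70.19) = 140.4

231 mol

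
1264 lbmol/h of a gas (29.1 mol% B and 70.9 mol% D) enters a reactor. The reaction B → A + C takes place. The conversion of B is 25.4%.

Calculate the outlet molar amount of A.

B reacted = 0.254 × 367.8 = 93.43 lbmol/h; ν_B = −1, so ξ = 93.43/1 = 93.43 lbmol/h.
Outlet amounts (n = n₀ + ν ξ):
  B: 367.8 − 1(93.43) = 274.4
  A: 0 + 1(93.43) = 93.43
  C: 0 + 1(93.43) = 93.43
  D: 896.2 (inert)

93.4 lbmol/h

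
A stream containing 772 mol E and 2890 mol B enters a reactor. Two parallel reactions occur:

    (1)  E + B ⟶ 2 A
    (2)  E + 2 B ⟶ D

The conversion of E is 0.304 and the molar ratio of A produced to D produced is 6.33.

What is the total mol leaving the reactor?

3550 mol

Conversion of E: E consumed = 0.304 × 772 = 234.7 mol = 1ξ₁ + 1ξ₂.
Selectivity: 2ξ₁ / (1ξ₂) = 6.33 → ξ₁ = 3.165 ξ₂.
Substitute: (1·3.165 + 1) ξ₂ = 234.7 → ξ₂ = 56.35 mol, ξ₁ = 178.3 mol.
Outlet amounts (n = n₀ + Σ ν·ξ):
  E: 772 − 1(178.3) − 1(56.35) = 537.3
  B: 2890 − 1(178.3) − 2(56.35) = 2599
  A: 0 + 2(178.3) = 356.7
  D: 0 + 1(56.35) = 56.35
Total out = 537.3 + 2599 + 356.7 + 56.35 = 3549 mol.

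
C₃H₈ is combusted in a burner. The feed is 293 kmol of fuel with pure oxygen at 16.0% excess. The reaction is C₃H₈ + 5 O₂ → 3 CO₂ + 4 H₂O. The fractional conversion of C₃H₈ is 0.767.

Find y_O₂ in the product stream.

Stoichiometric O₂ = 5 × 293 = 1465 kmol; O₂ fed = 1465 × 1.160 = 1699 kmol.
Fuel reacted = 0.767 × 293 → ξ = 224.7 kmol.
Outlet (n = n₀ + ν ξ):
  C₃H₈: 293 − 1(224.7) = 68.27
  O₂: 1699 − 5(224.7) = 575.7
  CO₂: 0 + 3(224.7) = 674.2
  H₂O: 0 + 4(224.7) = 898.9
Total out = 2217 kmol; y_O₂ = 575.7 / 2217 = 0.2597.

0.26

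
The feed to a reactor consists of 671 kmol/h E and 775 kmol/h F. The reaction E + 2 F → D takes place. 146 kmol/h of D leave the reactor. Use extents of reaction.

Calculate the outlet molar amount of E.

For D: n = n₀ + 1ξ → 146 = 0 + 1ξ, giving ξ = 146 kmol/h.
Outlet amounts (n = n₀ + ν ξ):
  E: 671 − 1(146) = 525
  F: 775 − 2(146) = 483
  D: 0 + 1(146) = 146

525 kmol/h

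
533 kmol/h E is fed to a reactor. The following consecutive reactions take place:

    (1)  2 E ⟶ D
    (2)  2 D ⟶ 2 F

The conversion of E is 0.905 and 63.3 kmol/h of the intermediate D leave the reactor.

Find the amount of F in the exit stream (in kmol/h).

Conversion of E: E consumed = 2ξ₁ = 0.905 × 533 → ξ₁ = 241.2 kmol/h.
D balance: n_D = 0 + 1ξ₁ − 2ξ₂ = 63.3 → ξ₂ = (1·241.2 − 63.3)/2 = 88.94 kmol/h.
Outlet amounts (n = n₀ + Σ ν·ξ):
  E: 533 − 2(241.2) = 50.63
  D: 0 + 1(241.2) − 2(88.94) = 63.3
  F: 0 + 2(88.94) = 177.9

178 kmol/h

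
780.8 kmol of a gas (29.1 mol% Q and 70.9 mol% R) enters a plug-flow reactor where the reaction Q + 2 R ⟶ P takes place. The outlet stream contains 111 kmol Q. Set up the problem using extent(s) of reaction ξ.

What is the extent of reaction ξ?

For Q: n = n₀ − 1ξ → 111 = 227.2 − 1ξ, giving ξ = 116.2 kmol.
Outlet amounts (n = n₀ + ν ξ):
  Q: 227.2 − 1(116.2) = 111
  R: 553.6 − 2(116.2) = 321.2
  P: 0 + 1(116.2) = 116.2

ξ = 116 kmol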